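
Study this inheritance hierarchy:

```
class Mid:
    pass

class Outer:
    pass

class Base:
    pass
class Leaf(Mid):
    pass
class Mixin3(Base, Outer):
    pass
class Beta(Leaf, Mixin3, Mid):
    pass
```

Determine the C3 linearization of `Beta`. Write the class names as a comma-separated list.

L[Beta] = Beta + merge(L[Leaf], L[Mixin3], L[Mid], [Leaf Mixin3 Mid])
  take Leaf:  [Leaf Mid object] + [Mixin3 Base Outer object] + [Mid object] + [Leaf Mixin3 Mid]
  take Mixin3:  [Mid object] + [Mixin3 Base Outer object] + [Mid object] + [Mixin3 Mid]
  take Mid:  [Mid object] + [Base Outer object] + [Mid object] + [Mid]
  take Base:  [object] + [Base Outer object] + [object]
  take Outer:  [object] + [Outer object] + [object]
  take object:  [object] + [object] + [object]

Beta, Leaf, Mixin3, Mid, Base, Outer, object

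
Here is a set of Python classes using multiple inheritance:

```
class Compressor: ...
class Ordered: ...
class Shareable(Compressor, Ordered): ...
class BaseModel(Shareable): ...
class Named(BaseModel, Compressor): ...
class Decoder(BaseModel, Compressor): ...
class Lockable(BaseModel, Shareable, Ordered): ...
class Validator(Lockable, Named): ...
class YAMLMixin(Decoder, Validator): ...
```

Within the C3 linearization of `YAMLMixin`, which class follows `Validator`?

Lockable

L[YAMLMixin] = YAMLMixin + merge(L[Decoder], L[Validator], [Decoder Validator])
  take Decoder:  [Decoder BaseModel Shareable Compressor Ordered object] + [Validator Lockable Named BaseModel Shareable Compressor Ordered object] + [Decoder Validator]
  take Validator:  [BaseModel Shareable Compressor Ordered object] + [Validator Lockable Named BaseModel Shareable Compressor Ordered object] + [Validator]
  take Lockable:  [BaseModel Shareable Compressor Ordered object] + [Lockable Named BaseModel Shareable Compressor Ordered object]
  take Named:  [BaseModel Shareable Compressor Ordered object] + [Named BaseModel Shareable Compressor Ordered object]
  take BaseModel:  [BaseModel Shareable Compressor Ordered object] + [BaseModel Shareable Compressor Ordered object]
  take Shareable:  [Shareable Compressor Ordered object] + [Shareable Compressor Ordered object]
  take Compressor:  [Compressor Ordered object] + [Compressor Ordered object]
  take Ordered:  [Ordered object] + [Ordered object]
  take object:  [object] + [object]
MRO: YAMLMixin Decoder Validator Lockable Named BaseModel Shareable Compressor Ordered object
Validator is at position 2; next is Lockable.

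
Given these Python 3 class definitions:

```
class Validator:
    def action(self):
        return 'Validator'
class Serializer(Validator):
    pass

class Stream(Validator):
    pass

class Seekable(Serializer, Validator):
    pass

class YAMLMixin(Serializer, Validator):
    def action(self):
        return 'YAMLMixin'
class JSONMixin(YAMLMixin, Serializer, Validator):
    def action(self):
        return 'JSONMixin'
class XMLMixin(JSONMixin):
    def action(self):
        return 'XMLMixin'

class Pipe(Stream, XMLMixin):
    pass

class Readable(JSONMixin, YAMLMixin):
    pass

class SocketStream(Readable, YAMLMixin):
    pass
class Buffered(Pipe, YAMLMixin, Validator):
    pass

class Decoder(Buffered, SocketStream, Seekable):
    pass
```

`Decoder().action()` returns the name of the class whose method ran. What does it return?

L[Decoder] = Decoder + merge(L[Buffered], L[SocketStream], L[Seekable], [Buffered SocketStream Seekable])
  take Buffered:  [Buffered Pipe Stream XMLMixin JSONMixin YAMLMixin Serializer Validator object] + [SocketStream Readable JSONMixin YAMLMixin Serializer Validator object] + [Seekable Serializer Validator object] + [Buffered SocketStream Seekable]
  take Pipe:  [Pipe Stream XMLMixin JSONMixin YAMLMixin Serializer Validator object] + [SocketStream Readable JSONMixin YAMLMixin Serializer Validator object] + [Seekable Serializer Validator object] + [SocketStream Seekable]
  take Stream:  [Stream XMLMixin JSONMixin YAMLMixin Serializer Validator object] + [SocketStream Readable JSONMixin YAMLMixin Serializer Validator object] + [Seekable Serializer Validator object] + [SocketStream Seekable]
  take XMLMixin:  [XMLMixin JSONMixin YAMLMixin Serializer Validator object] + [SocketStream Readable JSONMixin YAMLMixin Serializer Validator object] + [Seekable Serializer Validator object] + [SocketStream Seekable]
  take SocketStream:  [JSONMixin YAMLMixin Serializer Validator object] + [SocketStream Readable JSONMixin YAMLMixin Serializer Validator object] + [Seekable Serializer Validator object] + [SocketStream Seekable]
  take Readable:  [JSONMixin YAMLMixin Serializer Validator object] + [Readable JSONMixin YAMLMixin Serializer Validator object] + [Seekable Serializer Validator object] + [Seekable]
  take JSONMixin:  [JSONMixin YAMLMixin Serializer Validator object] + [JSONMixin YAMLMixin Serializer Validator object] + [Seekable Serializer Validator object] + [Seekable]
  take YAMLMixin:  [YAMLMixin Serializer Validator object] + [YAMLMixin Serializer Validator object] + [Seekable Serializer Validator object] + [Seekable]
  take Seekable:  [Serializer Validator object] + [Serializer Validator object] + [Seekable Serializer Validator object] + [Seekable]
  take Serializer:  [Serializer Validator object] + [Serializer Validator object] + [Serializer Validator object]
  take Validator:  [Validator object] + [Validator object] + [Validator object]
  take object:  [object] + [object] + [object]
MRO: Decoder Buffered Pipe Stream XMLMixin SocketStream Readable JSONMixin YAMLMixin Seekable Serializer Validator object
action is defined in: JSONMixin, Validator, XMLMixin, YAMLMixin. First along the MRO is XMLMixin.

XMLMixin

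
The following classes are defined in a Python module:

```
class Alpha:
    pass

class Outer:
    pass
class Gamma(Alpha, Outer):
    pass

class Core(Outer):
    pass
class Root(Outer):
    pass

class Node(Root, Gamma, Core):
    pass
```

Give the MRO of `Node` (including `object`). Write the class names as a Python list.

L[Node] = Node + merge(L[Root], L[Gamma], L[Core], [Root Gamma Core])
  take Root:  [Root Outer object] + [Gamma Alpha Outer object] + [Core Outer object] + [Root Gamma Core]
  take Gamma:  [Outer object] + [Gamma Alpha Outer object] + [Core Outer object] + [Gamma Core]
  take Alpha:  [Outer object] + [Alpha Outer object] + [Core Outer object] + [Core]
  take Core:  [Outer object] + [Outer object] + [Core Outer object] + [Core]
  take Outer:  [Outer object] + [Outer object] + [Outer object]
  take object:  [object] + [object] + [object]

[Node, Root, Gamma, Alpha, Core, Outer, object]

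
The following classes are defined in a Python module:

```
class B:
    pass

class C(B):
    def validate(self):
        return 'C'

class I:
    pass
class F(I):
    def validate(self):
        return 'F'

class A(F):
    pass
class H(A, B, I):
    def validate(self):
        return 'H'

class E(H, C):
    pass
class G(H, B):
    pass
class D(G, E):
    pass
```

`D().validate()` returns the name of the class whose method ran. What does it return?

L[D] = D + merge(L[G], L[E], [G E])
  take G:  [G H A F B I object] + [E H A F C B I object] + [G E]
  take E:  [H A F B I object] + [E H A F C B I object] + [E]
  take H:  [H A F B I object] + [H A F C B I object]
  take A:  [A F B I object] + [A F C B I object]
  take F:  [F B I object] + [F C B I object]
  take C:  [B I object] + [C B I object]
  take B:  [B I object] + [B I object]
  take I:  [I object] + [I object]
  take object:  [object] + [object]
MRO: D G E H A F C B I object
validate is defined in: C, F, H. First along the MRO is H.

H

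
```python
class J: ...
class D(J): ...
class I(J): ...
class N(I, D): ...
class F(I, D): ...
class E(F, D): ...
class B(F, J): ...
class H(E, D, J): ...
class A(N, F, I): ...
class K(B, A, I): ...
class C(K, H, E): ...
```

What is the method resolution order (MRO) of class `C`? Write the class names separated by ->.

C -> K -> B -> A -> N -> H -> E -> F -> I -> D -> J -> object

L[C] = C + merge(L[K], L[H], L[E], [K H E])
  take K:  [K B A N F I D J object] + [H E F I D J object] + [E F I D J object] + [K H E]
  take B:  [B A N F I D J object] + [H E F I D J object] + [E F I D J object] + [H E]
  take A:  [A N F I D J object] + [H E F I D J object] + [E F I D J object] + [H E]
  take N:  [N F I D J object] + [H E F I D J object] + [E F I D J object] + [H E]
  take H:  [F I D J object] + [H E F I D J object] + [E F I D J object] + [H E]
  take E:  [F I D J object] + [E F I D J object] + [E F I D J object] + [E]
  take F:  [F I D J object] + [F I D J object] + [F I D J object]
  take I:  [I D J object] + [I D J object] + [I D J object]
  take D:  [D J object] + [D J object] + [D J object]
  take J:  [J object] + [J object] + [J object]
  take object:  [object] + [object] + [object]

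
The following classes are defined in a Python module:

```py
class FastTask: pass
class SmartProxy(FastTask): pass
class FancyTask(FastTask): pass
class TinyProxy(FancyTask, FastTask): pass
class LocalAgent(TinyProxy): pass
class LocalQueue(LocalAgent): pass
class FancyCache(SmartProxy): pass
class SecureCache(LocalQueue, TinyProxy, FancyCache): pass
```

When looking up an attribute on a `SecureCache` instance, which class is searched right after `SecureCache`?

L[SecureCache] = SecureCache + merge(L[LocalQueue], L[TinyProxy], L[FancyCache], [LocalQueue TinyProxy FancyCache])
  take LocalQueue:  [LocalQueue LocalAgent TinyProxy FancyTask FastTask object] + [TinyProxy FancyTask FastTask object] + [FancyCache SmartProxy FastTask object] + [LocalQueue TinyProxy FancyCache]
  take LocalAgent:  [LocalAgent TinyProxy FancyTask FastTask object] + [TinyProxy FancyTask FastTask object] + [FancyCache SmartProxy FastTask object] + [TinyProxy FancyCache]
  take TinyProxy:  [TinyProxy FancyTask FastTask object] + [TinyProxy FancyTask FastTask object] + [FancyCache SmartProxy FastTask object] + [TinyProxy FancyCache]
  take FancyTask:  [FancyTask FastTask object] + [FancyTask FastTask object] + [FancyCache SmartProxy FastTask object] + [FancyCache]
  take FancyCache:  [FastTask object] + [FastTask object] + [FancyCache SmartProxy FastTask object] + [FancyCache]
  take SmartProxy:  [FastTask object] + [FastTask object] + [SmartProxy FastTask object]
  take FastTask:  [FastTask object] + [FastTask object] + [FastTask object]
  take object:  [object] + [object] + [object]
MRO: SecureCache LocalQueue LocalAgent TinyProxy FancyTask FancyCache SmartProxy FastTask object
SecureCache is at position 0; next is LocalQueue.

LocalQueue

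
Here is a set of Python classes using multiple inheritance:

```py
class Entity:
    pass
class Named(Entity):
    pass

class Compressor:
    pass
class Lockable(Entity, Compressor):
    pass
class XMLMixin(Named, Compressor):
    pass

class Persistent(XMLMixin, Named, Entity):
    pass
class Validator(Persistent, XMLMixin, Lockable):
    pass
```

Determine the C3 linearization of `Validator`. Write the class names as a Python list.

L[Validator] = Validator + merge(L[Persistent], L[XMLMixin], L[Lockable], [Persistent XMLMixin Lockable])
  take Persistent:  [Persistent XMLMixin Named Entity Compressor object] + [XMLMixin Named Entity Compressor object] + [Lockable Entity Compressor object] + [Persistent XMLMixin Lockable]
  take XMLMixin:  [XMLMixin Named Entity Compressor object] + [XMLMixin Named Entity Compressor object] + [Lockable Entity Compressor object] + [XMLMixin Lockable]
  take Named:  [Named Entity Compressor object] + [Named Entity Compressor object] + [Lockable Entity Compressor object] + [Lockable]
  take Lockable:  [Entity Compressor object] + [Entity Compressor object] + [Lockable Entity Compressor object] + [Lockable]
  take Entity:  [Entity Compressor object] + [Entity Compressor object] + [Entity Compressor object]
  take Compressor:  [Compressor object] + [Compressor object] + [Compressor object]
  take object:  [object] + [object] + [object]

[Validator, Persistent, XMLMixin, Named, Lockable, Entity, Compressor, object]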